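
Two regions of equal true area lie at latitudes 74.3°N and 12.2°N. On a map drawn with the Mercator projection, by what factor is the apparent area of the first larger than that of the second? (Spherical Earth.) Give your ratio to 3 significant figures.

13.0

Mercator areal scale is sec²φ.
At 74.3°: sec²(74.3°) = 1/0.2706² = 13.66.
At 12.2°: sec²(12.2°) = 1/0.9774² = 1.047.
Ratio = 13.66/1.047 = cos²(12.2°)/cos²(74.3°) ≈ 13.0.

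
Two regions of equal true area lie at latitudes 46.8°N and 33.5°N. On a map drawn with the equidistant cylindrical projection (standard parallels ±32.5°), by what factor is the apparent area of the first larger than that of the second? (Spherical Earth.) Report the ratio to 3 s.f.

In the equirectangular projection with standard parallel φ₀ = 32.5° (x = Rλ cos φ₀, y = Rφ), meridians are true-scale (h = 1) and the parallel scale is k = cos φ₀ / cos φ.
Areal scale at 46.8°: h·k = 1.000 × 1.232 = 1.232.
Areal scale at 33.5°: h·k = 1.000 × 1.011 = 1.011.
Ratio = 1.232/1.011 ≈ 1.22.

1.22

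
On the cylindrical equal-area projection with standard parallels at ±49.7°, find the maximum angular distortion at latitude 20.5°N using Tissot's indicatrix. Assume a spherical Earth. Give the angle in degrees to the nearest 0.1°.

41.5°

For cylindrical equal-area with standard parallel φ₀, h = cos φ / cos φ₀ and k = cos φ₀ / cos φ, so h·k = 1.
At 20.5°: h = 1.448, k = 0.6905; principal scales a = 1.448, b = 0.6905.
sin(ω/2) = (a − b)/(a + b) = 0.7577/2.139 = 0.3543, so ω = 2 arcsin(0.3543) ≈ 41.5°.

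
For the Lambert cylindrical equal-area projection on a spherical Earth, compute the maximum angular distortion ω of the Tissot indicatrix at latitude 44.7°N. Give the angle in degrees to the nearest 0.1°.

The Lambert cylindrical equal-area projection is the cylindrical equal-area projection with its standard parallel at the equator (φ₀ = 0). For cylindrical equal-area with standard parallel φ₀, h = cos φ / cos φ₀ and k = cos φ₀ / cos φ, so h·k = 1.
At 44.7°: h = 0.7108, k = 1.407; principal scales a = 1.407, b = 0.7108.
sin(ω/2) = (a − b)/(a + b) = 0.6961/2.118 = 0.3287, so ω = 2 arcsin(0.3287) ≈ 38.4°.

38.4°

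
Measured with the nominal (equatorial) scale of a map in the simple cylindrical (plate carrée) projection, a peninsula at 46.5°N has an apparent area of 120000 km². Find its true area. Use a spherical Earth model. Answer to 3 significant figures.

For the equirectangular projection with φ₀ = 0 (plate carrée), h = 1 along meridians and k = sec φ along parallels.
Areal scale = h·k = 1 × sec φ; at 46.5°, h = 1.000, k = 1.453, so h·k = 1.453.
True area = apparent / (areal scale) = 120000 / 1.453 ≈ 82600 km².

82600 km²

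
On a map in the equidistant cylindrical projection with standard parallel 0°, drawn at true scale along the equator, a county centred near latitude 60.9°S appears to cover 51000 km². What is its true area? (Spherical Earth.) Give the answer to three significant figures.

In the plate carrée (x = Rλ, y = Rφ), meridians are true-scale (h = 1) and parallels are stretched by k = sec φ.
Areal scale = h·k = 1 × sec φ; at 60.9°, h = 1.000, k = 2.056, so h·k = 2.056.
True area = apparent / (areal scale) = 51000 / 2.056 ≈ 24800 km².

24800 km²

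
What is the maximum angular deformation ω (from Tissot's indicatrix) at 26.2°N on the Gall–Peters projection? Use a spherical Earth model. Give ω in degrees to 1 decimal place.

Gall–Peters is a cylindrical equal-area projection with standard parallels at ±45°. Cylindrical equal-area (φ₀ = 45°): h = cos φ / cos 45° along meridians, k = cos 45° / cos φ along parallels; h·k = 1.
At 26.2°: h = 1.269, k = 0.7881; principal scales a = 1.269, b = 0.7881.
sin(ω/2) = (a − b)/(a + b) = 0.4808/2.057 = 0.2338, so ω = 2 arcsin(0.2338) ≈ 27.0°.

27.0°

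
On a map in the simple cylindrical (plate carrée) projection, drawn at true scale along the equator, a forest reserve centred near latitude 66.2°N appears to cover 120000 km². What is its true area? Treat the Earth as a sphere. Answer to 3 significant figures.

Plate carrée maps x = Rλ, y = Rφ. The meridian scale is h = 1 and the parallel scale is k = 1/cos φ = sec φ.
Areal scale = h·k = 1 × sec φ; at 66.2°, h = 1.000, k = 2.478, so h·k = 2.478.
True area = apparent / (areal scale) = 120000 / 2.478 ≈ 48400 km².

48400 km²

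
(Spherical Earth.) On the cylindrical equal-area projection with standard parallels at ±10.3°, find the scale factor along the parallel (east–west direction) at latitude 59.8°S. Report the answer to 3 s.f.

Cylindrical equal-area (φ₀ = 10.3°): h = cos φ / cos 10.3° along meridians, k = cos 10.3° / cos φ along parallels; h·k = 1.
k = cos 10.3° / cos 59.8° = 0.9839/0.5030 = 1.956.

1.96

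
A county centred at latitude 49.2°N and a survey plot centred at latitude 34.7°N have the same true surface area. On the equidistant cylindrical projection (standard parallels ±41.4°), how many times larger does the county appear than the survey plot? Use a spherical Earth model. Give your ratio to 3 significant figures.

1.26

With standard parallel φ₀ = 41.4°, the equirectangular projection gives x = Rλ cos φ₀, y = Rφ, so h = 1 and k = cos 41.4° / cos φ.
Areal scale at 49.2°: h·k = 1.000 × 1.148 = 1.148.
Areal scale at 34.7°: h·k = 1.000 × 0.9124 = 0.9124.
Ratio = 1.148/0.9124 ≈ 1.26.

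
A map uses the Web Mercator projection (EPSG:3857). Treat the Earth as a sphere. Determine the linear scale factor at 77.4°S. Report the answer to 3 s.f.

For Mercator, h = k = sec φ (a conformal cylindrical projection has a single point scale, 1/cos φ).
k = 1/cos 77.4° = 1/0.2181 = 4.584.

4.58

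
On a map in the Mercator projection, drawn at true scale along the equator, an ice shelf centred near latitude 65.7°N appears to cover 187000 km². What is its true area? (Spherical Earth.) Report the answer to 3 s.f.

31700 km²

For Mercator, h = k = sec φ (a conformal cylindrical projection has a single point scale, 1/cos φ).
Areal scale = k² = sec²φ = 1/cos²(65.7°) = 1/0.4115² = 5.905.
True area = apparent / (areal scale) = 187000 / 5.905 ≈ 31700 km².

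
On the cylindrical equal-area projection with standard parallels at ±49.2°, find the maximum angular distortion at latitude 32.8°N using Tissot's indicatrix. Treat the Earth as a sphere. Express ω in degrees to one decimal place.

Cylindrical equal-area (φ₀ = 49.2°): h = cos φ / cos 49.2° along meridians, k = cos 49.2° / cos φ along parallels; h·k = 1.
At 32.8°: h = 1.286, k = 0.7774; principal scales a = 1.286, b = 0.7774.
sin(ω/2) = (a − b)/(a + b) = 0.5091/2.064 = 0.2467, so ω = 2 arcsin(0.2467) ≈ 28.6°.

28.6°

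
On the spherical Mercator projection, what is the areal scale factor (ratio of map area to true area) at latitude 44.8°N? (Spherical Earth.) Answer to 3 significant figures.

1.99

The Mercator projection is conformal; its linear scale factor is the same in every direction and equals sec φ = 1/cos φ.
Areal scale = k² = sec²φ = 1/cos²(44.8°) = 1/0.7096² = 1.986.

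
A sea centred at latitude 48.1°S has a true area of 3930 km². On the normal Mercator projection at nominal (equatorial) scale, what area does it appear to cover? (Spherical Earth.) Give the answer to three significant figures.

8810 km²

The Mercator projection is conformal; its linear scale factor is the same in every direction and equals sec φ = 1/cos φ.
Areal scale = k² = sec²φ = 1/cos²(48.1°) = 1/0.6678² = 2.242.
Apparent area = 3930 × 2.242 ≈ 8810 km².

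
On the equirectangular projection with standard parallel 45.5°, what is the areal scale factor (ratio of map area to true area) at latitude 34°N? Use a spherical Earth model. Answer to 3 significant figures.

0.845

In the equirectangular projection with standard parallel φ₀ = 45.5° (x = Rλ cos φ₀, y = Rφ), meridians are true-scale (h = 1) and the parallel scale is k = cos φ₀ / cos φ.
Areal scale = h·k = 1 × cos φ₀ / cos φ; at 34°, h = 1.000, k = 0.8454, so h·k = 0.8454.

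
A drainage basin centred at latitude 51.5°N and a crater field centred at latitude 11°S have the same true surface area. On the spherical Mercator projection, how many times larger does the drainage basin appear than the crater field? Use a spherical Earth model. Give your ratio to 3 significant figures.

2.49

Mercator is conformal with k = sec φ, so areal scale = k² = sec²φ.
At 51.5°: sec²(51.5°) = 1/0.6225² = 2.580.
At 11°: sec²(11°) = 1/0.9816² = 1.038.
Ratio = 2.580/1.038 = cos²(11°)/cos²(51.5°) ≈ 2.49.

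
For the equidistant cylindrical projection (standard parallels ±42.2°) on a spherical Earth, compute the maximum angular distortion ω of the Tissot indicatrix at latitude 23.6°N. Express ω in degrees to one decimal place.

12.2°

With standard parallel φ₀ = 42.2°, the equirectangular projection gives x = Rλ cos φ₀, y = Rφ, so h = 1 and k = cos 42.2° / cos φ.
At 23.6°: h = 1.000, k = 0.8084; principal scales a = 1.000, b = 0.8084.
sin(ω/2) = (a − b)/(a + b) = 0.1916/1.808 = 0.1059, so ω = 2 arcsin(0.1059) ≈ 12.2°.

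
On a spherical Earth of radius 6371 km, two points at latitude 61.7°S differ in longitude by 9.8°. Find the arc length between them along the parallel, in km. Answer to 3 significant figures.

Arc length along a parallel = R cos φ · Δλ (with Δλ in radians).
= 6371 × cos 61.7° × (9.8° × π/180) = 6371 × 0.4741 × 0.1710 ≈ 517 km.

517 km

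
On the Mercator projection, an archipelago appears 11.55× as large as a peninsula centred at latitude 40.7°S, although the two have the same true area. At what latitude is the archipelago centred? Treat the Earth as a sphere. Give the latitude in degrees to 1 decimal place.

Mercator areal scale is sec²φ, so apparent-area ratio = sec²φ₁ / sec²φ₂ = cos²φ₂ / cos²φ₁.
cos²φ₂ / cos²φ₁ = 11.55  ⇒  cos φ₁ = cos 40.7° / √11.55 = 0.7581/3.399 = 0.2231.
φ₁ = arccos(0.2231) ≈ 77.1°.

77.1°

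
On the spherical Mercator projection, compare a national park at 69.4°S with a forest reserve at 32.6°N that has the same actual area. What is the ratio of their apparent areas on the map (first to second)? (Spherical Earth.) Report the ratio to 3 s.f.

On Mercator, area is exaggerated by sec²φ = 1/cos²φ.
At 69.4°: sec²(69.4°) = 1/0.3518² = 8.078.
At 32.6°: sec²(32.6°) = 1/0.8425² = 1.409.
Ratio = 8.078/1.409 = cos²(32.6°)/cos²(69.4°) ≈ 5.73.

5.73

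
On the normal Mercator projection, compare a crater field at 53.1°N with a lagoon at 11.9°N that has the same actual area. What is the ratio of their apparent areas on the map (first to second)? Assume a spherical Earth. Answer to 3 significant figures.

On Mercator, area is exaggerated by sec²φ = 1/cos²φ.
At 53.1°: sec²(53.1°) = 1/0.6004² = 2.774.
At 11.9°: sec²(11.9°) = 1/0.9785² = 1.044.
Ratio = 2.774/1.044 = cos²(11.9°)/cos²(53.1°) ≈ 2.66.

2.66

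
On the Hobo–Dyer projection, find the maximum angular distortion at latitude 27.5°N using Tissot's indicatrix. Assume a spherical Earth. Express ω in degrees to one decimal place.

The Hobo–Dyer projection is cylindrical equal-area with φ₀ = 37.5°. Cylindrical equal-area (φ₀ = 37.5°): h = cos φ / cos 37.5° along meridians, k = cos 37.5° / cos φ along parallels; h·k = 1.
At 27.5°: h = 1.118, k = 0.8944; principal scales a = 1.118, b = 0.8944.
sin(ω/2) = (a − b)/(a + b) = 0.2236/2.012 = 0.1111, so ω = 2 arcsin(0.1111) ≈ 12.8°.

12.8°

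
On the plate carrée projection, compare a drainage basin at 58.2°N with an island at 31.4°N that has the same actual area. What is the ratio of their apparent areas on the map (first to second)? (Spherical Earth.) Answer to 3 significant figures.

Plate carrée maps x = Rλ, y = Rφ. The meridian scale is h = 1 and the parallel scale is k = 1/cos φ = sec φ.
Areal scale at 58.2°: h·k = 1.000 × 1.898 = 1.898.
Areal scale at 31.4°: h·k = 1.000 × 1.172 = 1.172.
Ratio = 1.898/1.172 ≈ 1.62.

1.62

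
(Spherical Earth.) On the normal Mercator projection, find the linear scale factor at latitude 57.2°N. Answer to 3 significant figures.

1.85

Mercator is conformal, so the point scale is isotropic: h = k = sec φ = 1/cos φ.
k = 1/cos 57.2° = 1/0.5417 = 1.846.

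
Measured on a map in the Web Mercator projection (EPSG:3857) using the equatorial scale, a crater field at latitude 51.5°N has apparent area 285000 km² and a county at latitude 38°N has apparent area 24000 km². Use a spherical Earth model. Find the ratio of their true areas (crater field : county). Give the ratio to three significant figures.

7.41

Since Mercator area scale is 1/cos²φ, the true area equals the apparent area multiplied by cos²φ.
True area of crater field: 285000 × cos²(51.5°) = 285000 × 0.3875 = 110400 km².
True area of county: 24000 × cos²(38°) = 24000 × 0.6210 = 14900 km².
Ratio = 110400 / 14900 ≈ 7.41.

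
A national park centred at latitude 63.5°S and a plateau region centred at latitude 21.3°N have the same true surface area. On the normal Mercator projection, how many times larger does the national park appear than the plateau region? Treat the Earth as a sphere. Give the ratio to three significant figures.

4.36

Mercator areal scale is sec²φ.
At 63.5°: sec²(63.5°) = 1/0.4462² = 5.023.
At 21.3°: sec²(21.3°) = 1/0.9317² = 1.152.
Ratio = 5.023/1.152 = cos²(21.3°)/cos²(63.5°) ≈ 4.36.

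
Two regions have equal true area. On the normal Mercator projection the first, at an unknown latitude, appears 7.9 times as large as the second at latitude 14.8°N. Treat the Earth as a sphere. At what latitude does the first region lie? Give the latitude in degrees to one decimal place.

69.9°

Mercator areal scale is sec²φ, so apparent-area ratio = sec²φ₁ / sec²φ₂ = cos²φ₂ / cos²φ₁.
cos²φ₂ / cos²φ₁ = 7.9  ⇒  cos φ₁ = cos 14.8° / √7.9 = 0.9668/2.811 = 0.3440.
φ₁ = arccos(0.3440) ≈ 69.9°.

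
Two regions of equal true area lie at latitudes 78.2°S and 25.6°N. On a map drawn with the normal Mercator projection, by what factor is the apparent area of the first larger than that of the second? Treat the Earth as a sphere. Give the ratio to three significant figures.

Mercator areal scale is sec²φ.
At 78.2°: sec²(78.2°) = 1/0.2045² = 23.91.
At 25.6°: sec²(25.6°) = 1/0.9018² = 1.230.
Ratio = 23.91/1.230 = cos²(25.6°)/cos²(78.2°) ≈ 19.4.

19.4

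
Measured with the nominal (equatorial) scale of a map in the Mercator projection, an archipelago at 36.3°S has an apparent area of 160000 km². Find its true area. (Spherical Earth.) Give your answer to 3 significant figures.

104000 km²

For Mercator, h = k = sec φ (a conformal cylindrical projection has a single point scale, 1/cos φ).
Areal scale = k² = sec²φ = 1/cos²(36.3°) = 1/0.8059² = 1.540.
True area = apparent / (areal scale) = 160000 / 1.540 ≈ 104000 km².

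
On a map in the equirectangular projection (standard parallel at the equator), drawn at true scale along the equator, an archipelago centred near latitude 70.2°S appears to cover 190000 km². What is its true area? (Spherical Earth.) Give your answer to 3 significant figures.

64400 km²

In the plate carrée (x = Rλ, y = Rφ), meridians are true-scale (h = 1) and parallels are stretched by k = sec φ.
Areal scale = h·k = 1 × sec φ; at 70.2°, h = 1.000, k = 2.952, so h·k = 2.952.
True area = apparent / (areal scale) = 190000 / 2.952 ≈ 64400 km².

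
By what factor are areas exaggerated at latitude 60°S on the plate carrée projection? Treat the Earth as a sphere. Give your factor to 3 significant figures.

2.00

For the equirectangular projection with φ₀ = 0 (plate carrée), h = 1 along meridians and k = sec φ along parallels.
Areal scale = h·k = 1 × sec φ; at 60°, h = 1.000, k = 2.000, so h·k = 2.000.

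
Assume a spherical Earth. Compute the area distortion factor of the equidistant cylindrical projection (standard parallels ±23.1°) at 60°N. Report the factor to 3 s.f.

1.84

The equidistant cylindrical projection with φ₀ = 23.1° has h = 1 (meridians true) and k = cos φ₀ / cos φ along parallels.
Areal scale = h·k = 1 × cos φ₀ / cos φ; at 60°, h = 1.000, k = 1.840, so h·k = 1.840.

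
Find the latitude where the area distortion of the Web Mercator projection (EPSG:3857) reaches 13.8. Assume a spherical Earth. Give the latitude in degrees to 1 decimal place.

74.4°

Mercator areal scale is sec²φ.
sec²φ = 13.8  ⇒  cos²φ = 0.07246  ⇒  cos φ = 0.2692.
φ = arccos(0.2692) ≈ 74.4°.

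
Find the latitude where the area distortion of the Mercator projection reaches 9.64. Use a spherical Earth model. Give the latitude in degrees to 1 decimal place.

Mercator areal scale is sec²φ.
sec²φ = 9.64  ⇒  cos²φ = 0.1037  ⇒  cos φ = 0.3221.
φ = arccos(0.3221) ≈ 71.2°.

71.2°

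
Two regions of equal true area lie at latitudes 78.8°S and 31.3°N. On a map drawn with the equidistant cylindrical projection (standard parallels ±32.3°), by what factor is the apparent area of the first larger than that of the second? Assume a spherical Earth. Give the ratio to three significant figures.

With standard parallel φ₀ = 32.3°, the equirectangular projection gives x = Rλ cos φ₀, y = Rφ, so h = 1 and k = cos 32.3° / cos φ.
Areal scale at 78.8°: h·k = 1.000 × 4.352 = 4.352.
Areal scale at 31.3°: h·k = 1.000 × 0.9892 = 0.9892.
Ratio = 4.352/0.9892 ≈ 4.40.

4.40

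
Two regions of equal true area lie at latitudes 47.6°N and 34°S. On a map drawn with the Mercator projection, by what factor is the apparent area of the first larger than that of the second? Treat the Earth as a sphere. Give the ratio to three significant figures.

1.51

Mercator is conformal with k = sec φ, so areal scale = k² = sec²φ.
At 47.6°: sec²(47.6°) = 1/0.6743² = 2.199.
At 34°: sec²(34°) = 1/0.8290² = 1.455.
Ratio = 2.199/1.455 = cos²(34°)/cos²(47.6°) ≈ 1.51.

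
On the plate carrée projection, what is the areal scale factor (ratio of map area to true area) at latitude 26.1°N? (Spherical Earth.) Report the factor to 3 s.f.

1.11

For the equirectangular projection with φ₀ = 0 (plate carrée), h = 1 along meridians and k = sec φ along parallels.
Areal scale = h·k = 1 × sec φ; at 26.1°, h = 1.000, k = 1.114, so h·k = 1.114.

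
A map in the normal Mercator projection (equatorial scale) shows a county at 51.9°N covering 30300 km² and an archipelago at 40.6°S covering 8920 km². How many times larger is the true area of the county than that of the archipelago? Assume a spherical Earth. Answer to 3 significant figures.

On Mercator the areal scale is sec²φ, so true area = apparent × cos²φ.
True area of county: 30300 × cos²(51.9°) = 30300 × 0.3807 = 11540 km².
True area of archipelago: 8920 × cos²(40.6°) = 8920 × 0.5765 = 5142 km².
Ratio = 11540 / 5142 ≈ 2.24.

2.24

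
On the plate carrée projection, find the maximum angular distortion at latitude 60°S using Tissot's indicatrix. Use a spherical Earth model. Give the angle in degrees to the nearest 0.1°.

In the plate carrée (x = Rλ, y = Rφ), meridians are true-scale (h = 1) and parallels are stretched by k = sec φ.
At 60°: h = 1.000, k = 2.000; principal scales a = 2.000, b = 1.000.
sin(ω/2) = (a − b)/(a + b) = 1.0000/3.000 = 0.3333, so ω = 2 arcsin(0.3333) ≈ 38.9°.

38.9°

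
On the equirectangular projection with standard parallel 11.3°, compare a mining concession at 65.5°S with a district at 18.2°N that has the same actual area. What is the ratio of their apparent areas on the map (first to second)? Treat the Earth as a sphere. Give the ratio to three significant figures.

2.29

The equidistant cylindrical projection with φ₀ = 11.3° has h = 1 (meridians true) and k = cos φ₀ / cos φ along parallels.
Areal scale at 65.5°: h·k = 1.000 × 2.365 = 2.365.
Areal scale at 18.2°: h·k = 1.000 × 1.032 = 1.032.
Ratio = 2.365/1.032 ≈ 2.29.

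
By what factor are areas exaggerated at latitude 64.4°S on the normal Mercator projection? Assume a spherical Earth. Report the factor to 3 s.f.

Mercator is conformal, so the point scale is isotropic: h = k = sec φ = 1/cos φ.
Areal scale = k² = sec²φ = 1/cos²(64.4°) = 1/0.4321² = 5.356.

5.36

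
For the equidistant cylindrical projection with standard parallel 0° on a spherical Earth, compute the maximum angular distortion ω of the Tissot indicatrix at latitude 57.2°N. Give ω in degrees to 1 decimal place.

Plate carrée maps x = Rλ, y = Rφ. The meridian scale is h = 1 and the parallel scale is k = 1/cos φ = sec φ.
At 57.2°: h = 1.000, k = 1.846; principal scales a = 1.846, b = 1.000.
sin(ω/2) = (a − b)/(a + b) = 0.8460/2.846 = 0.2973, so ω = 2 arcsin(0.2973) ≈ 34.6°.

34.6°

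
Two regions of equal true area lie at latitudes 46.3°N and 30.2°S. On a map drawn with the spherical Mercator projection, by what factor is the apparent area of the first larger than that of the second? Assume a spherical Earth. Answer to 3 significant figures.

1.56

Mercator areal scale is sec²φ.
At 46.3°: sec²(46.3°) = 1/0.6909² = 2.095.
At 30.2°: sec²(30.2°) = 1/0.8643² = 1.339.
Ratio = 2.095/1.339 = cos²(30.2°)/cos²(46.3°) ≈ 1.56.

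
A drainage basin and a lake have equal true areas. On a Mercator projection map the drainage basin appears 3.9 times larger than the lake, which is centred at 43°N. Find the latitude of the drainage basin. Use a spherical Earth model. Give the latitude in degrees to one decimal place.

On Mercator, (apparent₁)/(apparent₂) = sec²φ₁ / sec²φ₂ when true areas are equal.
cos²φ₂ / cos²φ₁ = 3.9  ⇒  cos φ₁ = cos 43° / √3.9 = 0.7314/1.975 = 0.3703.
φ₁ = arccos(0.3703) ≈ 68.3°.

68.3°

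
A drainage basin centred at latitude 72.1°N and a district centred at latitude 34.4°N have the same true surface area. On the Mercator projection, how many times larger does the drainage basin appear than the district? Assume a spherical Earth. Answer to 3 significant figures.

Mercator is conformal with k = sec φ, so areal scale = k² = sec²φ.
At 72.1°: sec²(72.1°) = 1/0.3074² = 10.59.
At 34.4°: sec²(34.4°) = 1/0.8251² = 1.469.
Ratio = 10.59/1.469 = cos²(34.4°)/cos²(72.1°) ≈ 7.21.

7.21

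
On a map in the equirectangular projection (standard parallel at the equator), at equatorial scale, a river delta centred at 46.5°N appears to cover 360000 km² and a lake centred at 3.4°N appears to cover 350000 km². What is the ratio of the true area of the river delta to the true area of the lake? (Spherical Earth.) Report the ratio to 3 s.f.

0.709

Plate carrée has h = 1 and k = sec φ, giving areal scale sec φ; true area = (apparent area) · cos φ.
True area of river delta: 360000 × cos(46.5°) = 360000 × 0.6884 = 247800 km².
True area of lake: 350000 × cos(3.4°) = 350000 × 0.9982 = 349400 km².
Ratio = 247800 / 349400 ≈ 0.709.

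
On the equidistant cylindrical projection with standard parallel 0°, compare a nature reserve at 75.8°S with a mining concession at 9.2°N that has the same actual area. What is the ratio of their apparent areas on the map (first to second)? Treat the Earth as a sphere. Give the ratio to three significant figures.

4.02

In the plate carrée (x = Rλ, y = Rφ), meridians are true-scale (h = 1) and parallels are stretched by k = sec φ.
Areal scale at 75.8°: h·k = 1.000 × 4.077 = 4.077.
Areal scale at 9.2°: h·k = 1.000 × 1.013 = 1.013.
Ratio = 4.077/1.013 ≈ 4.02.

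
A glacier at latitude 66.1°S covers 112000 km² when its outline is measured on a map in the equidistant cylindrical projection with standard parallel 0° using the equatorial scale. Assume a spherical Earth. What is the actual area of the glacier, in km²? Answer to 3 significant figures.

Plate carrée maps x = Rλ, y = Rφ. The meridian scale is h = 1 and the parallel scale is k = 1/cos φ = sec φ.
Areal scale = h·k = 1 × sec φ; at 66.1°, h = 1.000, k = 2.468, so h·k = 2.468.
True area = apparent / (areal scale) = 112000 / 2.468 ≈ 45400 km².

45400 km²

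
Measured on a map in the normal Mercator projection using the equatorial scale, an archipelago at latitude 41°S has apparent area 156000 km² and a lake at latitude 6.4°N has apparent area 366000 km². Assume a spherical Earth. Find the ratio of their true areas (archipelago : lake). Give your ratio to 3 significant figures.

On Mercator the areal scale is sec²φ, so true area = apparent × cos²φ.
True area of archipelago: 156000 × cos²(41°) = 156000 × 0.5696 = 88860 km².
True area of lake: 366000 × cos²(6.4°) = 366000 × 0.9876 = 361500 km².
Ratio = 88860 / 361500 ≈ 0.246.

0.246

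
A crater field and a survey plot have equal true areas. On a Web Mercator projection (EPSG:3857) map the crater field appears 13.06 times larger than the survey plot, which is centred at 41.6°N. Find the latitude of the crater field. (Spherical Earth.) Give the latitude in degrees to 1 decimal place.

For equal true areas on Mercator, apparent areas scale as sec²φ, so the ratio is cos²φ₂ / cos²φ₁.
cos²φ₂ / cos²φ₁ = 13.06  ⇒  cos φ₁ = cos 41.6° / √13.06 = 0.7478/3.614 = 0.2069.
φ₁ = arccos(0.2069) ≈ 78.1°.

78.1°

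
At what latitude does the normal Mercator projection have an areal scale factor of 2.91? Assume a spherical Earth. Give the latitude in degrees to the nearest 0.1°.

Mercator areal scale is sec²φ.
sec²φ = 2.91  ⇒  cos²φ = 0.3436  ⇒  cos φ = 0.5862.
φ = arccos(0.5862) ≈ 54.1°.

54.1°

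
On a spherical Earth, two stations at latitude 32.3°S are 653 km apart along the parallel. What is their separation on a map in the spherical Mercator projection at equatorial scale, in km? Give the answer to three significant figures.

773 km

For Mercator, h = k = sec φ (a conformal cylindrical projection has a single point scale, 1/cos φ).
Along the parallel, k = sec 32.3° = 1/0.8453 = 1.183.
Map distance = 653 × 1.183 ≈ 773 km.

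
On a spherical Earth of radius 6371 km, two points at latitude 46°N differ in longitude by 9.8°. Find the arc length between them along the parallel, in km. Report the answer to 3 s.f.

Arc length along a parallel = R cos φ · Δλ (with Δλ in radians).
= 6371 × cos 46° × (9.8° × π/180) = 6371 × 0.6947 × 0.1710 ≈ 757 km.

757 km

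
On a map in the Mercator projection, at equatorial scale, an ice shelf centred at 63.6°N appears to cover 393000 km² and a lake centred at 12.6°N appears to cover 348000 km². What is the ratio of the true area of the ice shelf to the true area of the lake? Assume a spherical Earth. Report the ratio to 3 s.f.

0.234

Mercator's areal exaggeration is sec²φ; hence true area = (apparent area) · cos²φ.
True area of ice shelf: 393000 × cos²(63.6°) = 393000 × 0.1977 = 77700 km².
True area of lake: 348000 × cos²(12.6°) = 348000 × 0.9524 = 331400 km².
Ratio = 77700 / 331400 ≈ 0.234.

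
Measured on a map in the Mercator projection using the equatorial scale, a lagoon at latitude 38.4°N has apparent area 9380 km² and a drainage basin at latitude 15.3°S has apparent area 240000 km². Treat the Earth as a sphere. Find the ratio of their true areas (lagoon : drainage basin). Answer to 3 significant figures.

On Mercator the areal scale is sec²φ, so true area = apparent × cos²φ.
True area of lagoon: 9380 × cos²(38.4°) = 9380 × 0.6142 = 5761 km².
True area of drainage basin: 240000 × cos²(15.3°) = 240000 × 0.9304 = 223300 km².
Ratio = 5761 / 223300 ≈ 0.0258.

0.0258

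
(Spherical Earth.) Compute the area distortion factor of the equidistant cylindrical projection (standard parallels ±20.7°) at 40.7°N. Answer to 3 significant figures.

1.23

In the equirectangular projection with standard parallel φ₀ = 20.7° (x = Rλ cos φ₀, y = Rφ), meridians are true-scale (h = 1) and the parallel scale is k = cos φ₀ / cos φ.
Areal scale = h·k = 1 × cos φ₀ / cos φ; at 40.7°, h = 1.000, k = 1.234, so h·k = 1.234.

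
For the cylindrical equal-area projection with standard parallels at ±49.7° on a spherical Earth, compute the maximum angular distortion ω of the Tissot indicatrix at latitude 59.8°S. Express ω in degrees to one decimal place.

28.5°

Cylindrical equal-area (φ₀ = 49.7°): h = cos φ / cos 49.7° along meridians, k = cos 49.7° / cos φ along parallels; h·k = 1.
At 59.8°: h = 0.7777, k = 1.286; principal scales a = 1.286, b = 0.7777.
sin(ω/2) = (a − b)/(a + b) = 0.5081/2.064 = 0.2462, so ω = 2 arcsin(0.2462) ≈ 28.5°.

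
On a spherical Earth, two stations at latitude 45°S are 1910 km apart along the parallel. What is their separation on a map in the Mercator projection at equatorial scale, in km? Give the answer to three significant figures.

2700 km

For Mercator, h = k = sec φ (a conformal cylindrical projection has a single point scale, 1/cos φ).
Along the parallel, k = sec 45° = 1/0.7071 = 1.414.
Map distance = 1910 × 1.414 ≈ 2700 km.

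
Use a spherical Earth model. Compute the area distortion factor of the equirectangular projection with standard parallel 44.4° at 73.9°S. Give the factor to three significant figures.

With standard parallel φ₀ = 44.4°, the equirectangular projection gives x = Rλ cos φ₀, y = Rφ, so h = 1 and k = cos 44.4° / cos φ.
Areal scale = h·k = 1 × cos φ₀ / cos φ; at 73.9°, h = 1.000, k = 2.576, so h·k = 2.576.

2.58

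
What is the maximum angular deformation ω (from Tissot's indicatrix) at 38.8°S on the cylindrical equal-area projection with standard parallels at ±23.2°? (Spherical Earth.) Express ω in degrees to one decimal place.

For cylindrical equal-area with standard parallel φ₀, h = cos φ / cos φ₀ and k = cos φ₀ / cos φ, so h·k = 1.
At 38.8°: h = 0.8479, k = 1.179; principal scales a = 1.179, b = 0.8479.
sin(ω/2) = (a − b)/(a + b) = 0.3315/2.027 = 0.1635, so ω = 2 arcsin(0.1635) ≈ 18.8°.

18.8°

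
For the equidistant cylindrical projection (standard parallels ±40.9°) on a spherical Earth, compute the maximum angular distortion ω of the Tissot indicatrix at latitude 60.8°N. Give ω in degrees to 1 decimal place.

In the equirectangular projection with standard parallel φ₀ = 40.9° (x = Rλ cos φ₀, y = Rφ), meridians are true-scale (h = 1) and the parallel scale is k = cos φ₀ / cos φ.
At 60.8°: h = 1.000, k = 1.549; principal scales a = 1.549, b = 1.000.
sin(ω/2) = (a − b)/(a + b) = 0.5493/2.549 = 0.2155, so ω = 2 arcsin(0.2155) ≈ 24.9°.

24.9°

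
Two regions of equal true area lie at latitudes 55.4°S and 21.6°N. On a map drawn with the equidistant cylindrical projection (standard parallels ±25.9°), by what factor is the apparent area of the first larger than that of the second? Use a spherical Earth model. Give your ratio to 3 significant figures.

The equidistant cylindrical projection with φ₀ = 25.9° has h = 1 (meridians true) and k = cos φ₀ / cos φ along parallels.
Areal scale at 55.4°: h·k = 1.000 × 1.584 = 1.584.
Areal scale at 21.6°: h·k = 1.000 × 0.9675 = 0.9675.
Ratio = 1.584/0.9675 ≈ 1.64.

1.64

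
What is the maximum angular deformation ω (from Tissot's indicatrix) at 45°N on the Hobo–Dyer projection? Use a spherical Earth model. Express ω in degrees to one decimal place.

13.2°

The Hobo–Dyer projection is cylindrical equal-area with φ₀ = 37.5°. Cylindrical equal-area (φ₀ = 37.5°): h = cos φ / cos 37.5° along meridians, k = cos 37.5° / cos φ along parallels; h·k = 1.
At 45°: h = 0.8913, k = 1.122; principal scales a = 1.122, b = 0.8913.
sin(ω/2) = (a − b)/(a + b) = 0.2307/2.013 = 0.1146, so ω = 2 arcsin(0.1146) ≈ 13.2°.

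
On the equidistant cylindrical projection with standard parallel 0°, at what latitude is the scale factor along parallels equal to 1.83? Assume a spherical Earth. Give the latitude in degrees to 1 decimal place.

Plate carrée: h = 1, k = sec φ along parallels.
sec φ = 1.83  ⇒  cos φ = 0.5464  ⇒  φ ≈ 56.9°.

56.9°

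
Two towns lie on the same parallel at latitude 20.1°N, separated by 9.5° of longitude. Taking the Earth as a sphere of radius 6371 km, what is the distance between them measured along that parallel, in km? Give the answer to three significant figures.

Arc length along a parallel = R cos φ · Δλ (with Δλ in radians).
= 6371 × cos 20.1° × (9.5° × π/180) = 6371 × 0.9391 × 0.1658 ≈ 992 km.

992 km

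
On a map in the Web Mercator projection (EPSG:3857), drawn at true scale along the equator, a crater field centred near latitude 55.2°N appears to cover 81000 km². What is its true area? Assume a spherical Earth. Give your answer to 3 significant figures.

26400 km²

Mercator is conformal, so the point scale is isotropic: h = k = sec φ = 1/cos φ.
Areal scale = k² = sec²φ = 1/cos²(55.2°) = 1/0.5707² = 3.070.
True area = apparent / (areal scale) = 81000 / 3.070 ≈ 26400 km².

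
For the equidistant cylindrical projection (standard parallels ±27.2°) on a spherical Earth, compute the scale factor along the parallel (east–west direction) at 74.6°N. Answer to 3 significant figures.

3.35

In the equirectangular projection with standard parallel φ₀ = 27.2° (x = Rλ cos φ₀, y = Rφ), meridians are true-scale (h = 1) and the parallel scale is k = cos φ₀ / cos φ.
k = cos 27.2° / cos 74.6° = 0.8894/0.2656 = 3.349.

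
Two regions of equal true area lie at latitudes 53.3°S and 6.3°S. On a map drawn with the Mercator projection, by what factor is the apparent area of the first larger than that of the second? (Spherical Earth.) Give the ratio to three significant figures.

Mercator areal scale is sec²φ.
At 53.3°: sec²(53.3°) = 1/0.5976² = 2.800.
At 6.3°: sec²(6.3°) = 1/0.9940² = 1.012.
Ratio = 2.800/1.012 = cos²(6.3°)/cos²(53.3°) ≈ 2.77.

2.77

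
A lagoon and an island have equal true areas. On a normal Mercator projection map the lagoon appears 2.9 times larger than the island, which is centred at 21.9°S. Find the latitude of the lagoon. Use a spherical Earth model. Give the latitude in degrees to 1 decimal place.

For equal true areas on Mercator, apparent areas scale as sec²φ, so the ratio is cos²φ₂ / cos²φ₁.
cos²φ₂ / cos²φ₁ = 2.9  ⇒  cos φ₁ = cos 21.9° / √2.9 = 0.9278/1.703 = 0.5448.
φ₁ = arccos(0.5448) ≈ 57.0°.

57.0°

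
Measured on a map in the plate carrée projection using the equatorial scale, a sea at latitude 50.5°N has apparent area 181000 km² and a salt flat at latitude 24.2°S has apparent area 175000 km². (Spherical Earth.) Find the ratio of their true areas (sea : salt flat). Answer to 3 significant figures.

0.721

Plate carrée has h = 1 and k = sec φ, giving areal scale sec φ; true area = (apparent area) · cos φ.
True area of sea: 181000 × cos(50.5°) = 181000 × 0.6361 = 115100 km².
True area of salt flat: 175000 × cos(24.2°) = 175000 × 0.9121 = 159600 km².
Ratio = 115100 / 159600 ≈ 0.721.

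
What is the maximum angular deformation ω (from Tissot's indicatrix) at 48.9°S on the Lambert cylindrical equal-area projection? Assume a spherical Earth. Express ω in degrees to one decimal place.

The Lambert cylindrical equal-area projection is the cylindrical equal-area projection with its standard parallel at the equator (φ₀ = 0). For cylindrical equal-area with standard parallel φ₀, h = cos φ / cos φ₀ and k = cos φ₀ / cos φ, so h·k = 1.
At 48.9°: h = 0.6574, k = 1.521; principal scales a = 1.521, b = 0.6574.
sin(ω/2) = (a − b)/(a + b) = 0.8638/2.179 = 0.3965, so ω = 2 arcsin(0.3965) ≈ 46.7°.

46.7°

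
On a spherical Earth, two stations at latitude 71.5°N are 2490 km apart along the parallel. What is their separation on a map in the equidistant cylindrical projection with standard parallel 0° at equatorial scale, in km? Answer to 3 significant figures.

For the equirectangular projection with φ₀ = 0 (plate carrée), h = 1 along meridians and k = sec φ along parallels.
Along the parallel, k = sec 71.5° = 1/0.3173 = 3.152.
Map distance = 2490 × 3.152 ≈ 7850 km.

7850 km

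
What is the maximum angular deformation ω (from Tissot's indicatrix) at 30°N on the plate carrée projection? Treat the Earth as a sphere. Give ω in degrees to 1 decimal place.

8.2°

For the equirectangular projection with φ₀ = 0 (plate carrée), h = 1 along meridians and k = sec φ along parallels.
At 30°: h = 1.000, k = 1.155; principal scales a = 1.155, b = 1.000.
sin(ω/2) = (a − b)/(a + b) = 0.1547/2.155 = 0.07180, so ω = 2 arcsin(0.07180) ≈ 8.2°.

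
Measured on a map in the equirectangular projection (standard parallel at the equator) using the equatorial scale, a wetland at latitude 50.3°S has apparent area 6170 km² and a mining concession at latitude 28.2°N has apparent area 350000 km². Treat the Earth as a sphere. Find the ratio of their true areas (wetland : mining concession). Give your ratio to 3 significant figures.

On the plate carrée, areal scale = h·k = 1 × sec φ, so true area = apparent × cos φ.
True area of wetland: 6170 × cos(50.3°) = 6170 × 0.6388 = 3941 km².
True area of mining concession: 350000 × cos(28.2°) = 350000 × 0.8813 = 308500 km².
Ratio = 3941 / 308500 ≈ 0.0128.

0.0128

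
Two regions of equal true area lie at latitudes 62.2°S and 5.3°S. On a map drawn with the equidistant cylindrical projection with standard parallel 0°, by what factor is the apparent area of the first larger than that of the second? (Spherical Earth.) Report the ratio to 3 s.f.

In the plate carrée (x = Rλ, y = Rφ), meridians are true-scale (h = 1) and parallels are stretched by k = sec φ.
Areal scale at 62.2°: h·k = 1.000 × 2.144 = 2.144.
Areal scale at 5.3°: h·k = 1.000 × 1.004 = 1.004.
Ratio = 2.144/1.004 ≈ 2.13.

2.13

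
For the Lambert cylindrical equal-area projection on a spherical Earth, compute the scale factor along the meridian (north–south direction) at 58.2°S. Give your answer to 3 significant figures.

0.527

The Lambert cylindrical equal-area projection is the cylindrical equal-area projection with its standard parallel at the equator (φ₀ = 0). For cylindrical equal-area with standard parallel φ₀, h = cos φ / cos φ₀ and k = cos φ₀ / cos φ, so h·k = 1.
h = cos 58.2° / cos 0° = 0.5270/1.000 = 0.5270.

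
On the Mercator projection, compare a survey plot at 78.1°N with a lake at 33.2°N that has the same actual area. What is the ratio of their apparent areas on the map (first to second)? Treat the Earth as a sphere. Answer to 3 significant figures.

Mercator areal scale is sec²φ.
At 78.1°: sec²(78.1°) = 1/0.2062² = 23.52.
At 33.2°: sec²(33.2°) = 1/0.8368² = 1.428.
Ratio = 23.52/1.428 = cos²(33.2°)/cos²(78.1°) ≈ 16.5.

16.5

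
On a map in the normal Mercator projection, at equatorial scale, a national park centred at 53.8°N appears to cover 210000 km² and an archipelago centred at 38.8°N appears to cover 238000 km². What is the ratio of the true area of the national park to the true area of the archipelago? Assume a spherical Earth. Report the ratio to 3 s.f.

0.507

Mercator's areal exaggeration is sec²φ; hence true area = (apparent area) · cos²φ.
True area of national park: 210000 × cos²(53.8°) = 210000 × 0.3488 = 73250 km².
True area of archipelago: 238000 × cos²(38.8°) = 238000 × 0.6074 = 144600 km².
Ratio = 73250 / 144600 ≈ 0.507.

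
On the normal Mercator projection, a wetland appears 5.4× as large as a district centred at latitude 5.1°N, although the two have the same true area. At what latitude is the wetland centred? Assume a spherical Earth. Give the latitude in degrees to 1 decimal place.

64.6°

For equal true areas on Mercator, apparent areas scale as sec²φ, so the ratio is cos²φ₂ / cos²φ₁.
cos²φ₂ / cos²φ₁ = 5.4  ⇒  cos φ₁ = cos 5.1° / √5.4 = 0.9960/2.324 = 0.4286.
φ₁ = arccos(0.4286) ≈ 64.6°.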